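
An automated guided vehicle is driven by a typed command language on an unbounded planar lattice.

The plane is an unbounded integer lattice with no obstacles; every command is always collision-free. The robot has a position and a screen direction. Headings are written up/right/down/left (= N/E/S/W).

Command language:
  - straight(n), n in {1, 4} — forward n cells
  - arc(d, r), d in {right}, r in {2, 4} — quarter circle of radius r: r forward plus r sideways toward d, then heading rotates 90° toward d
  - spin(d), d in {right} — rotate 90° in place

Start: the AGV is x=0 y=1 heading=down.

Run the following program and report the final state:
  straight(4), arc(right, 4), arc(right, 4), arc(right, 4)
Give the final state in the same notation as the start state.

x=-4 y=1 heading=right

from: x=0 y=1 heading=down
step 1 (straight(4)): x=0 y=-3 heading=down
step 2 (arc(right, 4)): x=-4 y=-7 heading=left
step 3 (arc(right, 4)): x=-8 y=-3 heading=up
step 4 (arc(right, 4)): x=-4 y=1 heading=right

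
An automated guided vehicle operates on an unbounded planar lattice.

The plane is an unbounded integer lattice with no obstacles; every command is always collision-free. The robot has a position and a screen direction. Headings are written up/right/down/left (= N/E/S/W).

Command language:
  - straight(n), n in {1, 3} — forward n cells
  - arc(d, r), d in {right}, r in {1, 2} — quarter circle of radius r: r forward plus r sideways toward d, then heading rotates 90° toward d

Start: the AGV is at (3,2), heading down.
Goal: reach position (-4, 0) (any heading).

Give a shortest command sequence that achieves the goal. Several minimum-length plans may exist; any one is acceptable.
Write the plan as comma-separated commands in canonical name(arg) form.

from: at (3,2), heading down
1. straight(1) → at (3,1), heading down
2. arc(right, 1) → at (2,0), heading left
3. straight(3) → at (-1,0), heading left
4. straight(3) → at (-4,0), heading left
no 3-step plan works, so 4 is optimal.

straight(1), arc(right, 1), straight(3), straight(3)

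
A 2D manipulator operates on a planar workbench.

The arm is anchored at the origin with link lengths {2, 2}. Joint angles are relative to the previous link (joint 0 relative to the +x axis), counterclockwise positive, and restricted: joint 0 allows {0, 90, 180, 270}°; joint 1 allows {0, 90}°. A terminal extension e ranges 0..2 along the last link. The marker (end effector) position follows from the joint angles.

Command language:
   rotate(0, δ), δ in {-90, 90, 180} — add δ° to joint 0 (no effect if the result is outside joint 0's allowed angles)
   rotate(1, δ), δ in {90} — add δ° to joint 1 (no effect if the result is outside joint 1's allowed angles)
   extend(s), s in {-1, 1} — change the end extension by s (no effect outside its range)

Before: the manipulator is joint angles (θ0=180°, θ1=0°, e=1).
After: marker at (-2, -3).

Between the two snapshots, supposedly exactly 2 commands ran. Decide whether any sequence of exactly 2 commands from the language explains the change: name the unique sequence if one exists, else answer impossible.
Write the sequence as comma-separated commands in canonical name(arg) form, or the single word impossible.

rotate(1, 90), rotate(1, 90)

from: joint angles (θ0=180°, θ1=0°, e=1)
[1] after rotate(1, 90): joint angles (θ0=180°, θ1=90°, e=1)
[2] after rotate(1, 90): joint angles (θ0=180°, θ1=90°, e=1)
uniquely the one of 36 2-step routes that fits.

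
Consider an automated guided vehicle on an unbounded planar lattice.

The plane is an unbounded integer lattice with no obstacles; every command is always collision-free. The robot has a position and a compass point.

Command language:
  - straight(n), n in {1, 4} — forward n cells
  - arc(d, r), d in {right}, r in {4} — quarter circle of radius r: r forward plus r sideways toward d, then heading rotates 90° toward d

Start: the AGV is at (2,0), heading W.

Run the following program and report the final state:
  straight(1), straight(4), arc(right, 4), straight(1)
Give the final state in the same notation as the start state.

at (-7,5), heading N

from: at (2,0), heading W
t=1 straight(1) ⇒ at (1,0), heading W
t=2 straight(4) ⇒ at (-3,0), heading W
t=3 arc(right, 4) ⇒ at (-7,4), heading N
t=4 straight(1) ⇒ at (-7,5), heading N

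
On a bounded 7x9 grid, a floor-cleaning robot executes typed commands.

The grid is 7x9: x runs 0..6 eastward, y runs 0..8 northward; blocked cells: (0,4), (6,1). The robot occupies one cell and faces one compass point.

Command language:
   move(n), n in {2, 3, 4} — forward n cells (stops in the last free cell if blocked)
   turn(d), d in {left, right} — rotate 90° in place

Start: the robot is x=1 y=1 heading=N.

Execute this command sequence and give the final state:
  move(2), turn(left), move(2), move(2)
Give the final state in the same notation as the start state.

start: x=1 y=1 heading=N
step 1 (move(2)): x=1 y=3 heading=N
step 2 (turn(left)): x=1 y=3 heading=W
step 3 (move(2)): x=0 y=3 heading=W
step 4 (move(2)): x=0 y=3 heading=W

x=0 y=3 heading=W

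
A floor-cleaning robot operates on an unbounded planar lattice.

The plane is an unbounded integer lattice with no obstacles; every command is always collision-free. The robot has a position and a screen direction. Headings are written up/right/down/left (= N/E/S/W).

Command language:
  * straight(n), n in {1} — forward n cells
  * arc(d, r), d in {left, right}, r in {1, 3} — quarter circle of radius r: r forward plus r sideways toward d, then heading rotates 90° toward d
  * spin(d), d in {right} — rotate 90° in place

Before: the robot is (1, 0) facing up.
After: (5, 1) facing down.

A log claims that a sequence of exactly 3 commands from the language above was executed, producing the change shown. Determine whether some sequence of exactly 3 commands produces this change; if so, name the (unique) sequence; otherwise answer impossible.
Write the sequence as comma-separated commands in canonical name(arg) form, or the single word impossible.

arc(right, 3), arc(right, 1), straight(1)

key: running straight(1) before arc(right, 3) would end elsewhere — order is forced
t0: (1, 0) facing up
[1] after arc(right, 3): (4, 3) facing right
[2] after arc(right, 1): (5, 2) facing down
[3] after straight(1): (5, 1) facing down
all 216 alternatives checked — unique.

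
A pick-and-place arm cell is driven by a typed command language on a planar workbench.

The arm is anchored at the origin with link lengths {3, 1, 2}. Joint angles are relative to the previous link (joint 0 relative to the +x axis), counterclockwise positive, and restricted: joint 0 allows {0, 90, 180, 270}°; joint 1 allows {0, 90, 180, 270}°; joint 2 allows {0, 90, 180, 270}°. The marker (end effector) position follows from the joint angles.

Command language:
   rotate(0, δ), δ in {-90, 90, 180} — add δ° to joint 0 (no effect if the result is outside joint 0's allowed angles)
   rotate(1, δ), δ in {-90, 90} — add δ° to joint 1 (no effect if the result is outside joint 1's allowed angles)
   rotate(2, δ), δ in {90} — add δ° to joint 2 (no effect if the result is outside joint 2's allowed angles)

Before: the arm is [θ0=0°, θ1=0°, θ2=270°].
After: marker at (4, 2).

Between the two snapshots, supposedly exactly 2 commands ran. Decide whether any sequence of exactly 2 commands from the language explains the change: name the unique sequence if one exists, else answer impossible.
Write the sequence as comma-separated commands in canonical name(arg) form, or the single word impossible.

t0: [θ0=0°, θ1=0°, θ2=270°]
[1] after rotate(2, 90): [θ0=0°, θ1=0°, θ2=0°]
[2] after rotate(2, 90): [θ0=0°, θ1=0°, θ2=90°]
uniquely the one of 36 2-step routes that fits.

rotate(2, 90), rotate(2, 90)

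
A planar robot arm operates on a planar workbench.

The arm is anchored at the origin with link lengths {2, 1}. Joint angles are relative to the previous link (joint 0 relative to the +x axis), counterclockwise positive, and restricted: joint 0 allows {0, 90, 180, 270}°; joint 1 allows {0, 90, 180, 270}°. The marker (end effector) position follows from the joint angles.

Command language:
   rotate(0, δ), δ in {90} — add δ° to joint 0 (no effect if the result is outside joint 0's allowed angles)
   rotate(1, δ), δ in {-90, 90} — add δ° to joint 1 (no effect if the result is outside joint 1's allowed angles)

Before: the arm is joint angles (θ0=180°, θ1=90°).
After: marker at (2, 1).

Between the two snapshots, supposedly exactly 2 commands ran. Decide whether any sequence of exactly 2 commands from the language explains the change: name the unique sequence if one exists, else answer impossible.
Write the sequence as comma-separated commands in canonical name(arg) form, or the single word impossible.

begin: joint angles (θ0=180°, θ1=90°)
1. rotate(0, 90) → joint angles (θ0=270°, θ1=90°)
2. rotate(0, 90) → joint angles (θ0=0°, θ1=90°)
no rival 2-sequence matches.

rotate(0, 90), rotate(0, 90)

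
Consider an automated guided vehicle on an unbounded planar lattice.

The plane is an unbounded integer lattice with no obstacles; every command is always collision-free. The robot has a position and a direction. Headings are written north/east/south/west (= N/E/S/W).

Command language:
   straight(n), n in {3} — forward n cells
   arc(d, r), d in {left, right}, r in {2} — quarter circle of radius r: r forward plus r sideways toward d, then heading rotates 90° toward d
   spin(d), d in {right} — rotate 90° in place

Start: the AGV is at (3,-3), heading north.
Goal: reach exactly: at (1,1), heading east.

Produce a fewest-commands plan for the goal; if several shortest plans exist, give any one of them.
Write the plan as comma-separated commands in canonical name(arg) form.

straight(3), straight(3), arc(left, 2), arc(left, 2), arc(left, 2)

from: at (3,-3), heading north
t=1 straight(3) ⇒ at (3,0), heading north
t=2 straight(3) ⇒ at (3,3), heading north
t=3 arc(left, 2) ⇒ at (1,5), heading west
t=4 arc(left, 2) ⇒ at (-1,3), heading south
t=5 arc(left, 2) ⇒ at (1,1), heading east
minimal: 5 command(s), checked below 5.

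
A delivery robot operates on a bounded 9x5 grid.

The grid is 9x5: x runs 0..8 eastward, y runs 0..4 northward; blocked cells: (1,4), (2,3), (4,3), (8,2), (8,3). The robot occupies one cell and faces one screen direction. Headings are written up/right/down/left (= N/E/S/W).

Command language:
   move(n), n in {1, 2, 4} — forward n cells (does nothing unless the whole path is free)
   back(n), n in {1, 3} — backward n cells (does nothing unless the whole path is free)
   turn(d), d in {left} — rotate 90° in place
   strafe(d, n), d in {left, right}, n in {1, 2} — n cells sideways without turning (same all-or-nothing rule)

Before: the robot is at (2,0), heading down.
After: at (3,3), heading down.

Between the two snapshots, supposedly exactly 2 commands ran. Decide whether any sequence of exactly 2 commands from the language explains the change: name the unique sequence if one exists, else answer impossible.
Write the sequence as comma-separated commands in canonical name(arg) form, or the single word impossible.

key: running back(3) before strafe(left, 1) would end elsewhere — order is forced
begin: at (2,0), heading down
[1] after strafe(left, 1): at (3,0), heading down
[2] after back(3): at (3,3), heading down
all 100 alternatives checked — unique.

strafe(left, 1), back(3)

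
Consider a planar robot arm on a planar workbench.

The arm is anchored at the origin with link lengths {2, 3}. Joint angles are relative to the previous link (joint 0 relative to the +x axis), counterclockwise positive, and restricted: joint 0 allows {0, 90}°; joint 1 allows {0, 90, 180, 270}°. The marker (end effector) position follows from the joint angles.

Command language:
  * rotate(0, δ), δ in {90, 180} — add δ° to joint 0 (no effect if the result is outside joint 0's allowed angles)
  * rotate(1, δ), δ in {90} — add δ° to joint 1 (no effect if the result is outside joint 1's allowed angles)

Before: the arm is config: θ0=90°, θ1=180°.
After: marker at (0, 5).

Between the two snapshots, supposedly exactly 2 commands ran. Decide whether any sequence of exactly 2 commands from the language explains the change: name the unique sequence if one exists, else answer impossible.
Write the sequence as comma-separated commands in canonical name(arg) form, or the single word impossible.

initial: config: θ0=90°, θ1=180°
[1] after rotate(1, 90): config: θ0=90°, θ1=270°
[2] after rotate(1, 90): config: θ0=90°, θ1=0°
uniquely the one of 9 2-step routes that fits.

rotate(1, 90), rotate(1, 90)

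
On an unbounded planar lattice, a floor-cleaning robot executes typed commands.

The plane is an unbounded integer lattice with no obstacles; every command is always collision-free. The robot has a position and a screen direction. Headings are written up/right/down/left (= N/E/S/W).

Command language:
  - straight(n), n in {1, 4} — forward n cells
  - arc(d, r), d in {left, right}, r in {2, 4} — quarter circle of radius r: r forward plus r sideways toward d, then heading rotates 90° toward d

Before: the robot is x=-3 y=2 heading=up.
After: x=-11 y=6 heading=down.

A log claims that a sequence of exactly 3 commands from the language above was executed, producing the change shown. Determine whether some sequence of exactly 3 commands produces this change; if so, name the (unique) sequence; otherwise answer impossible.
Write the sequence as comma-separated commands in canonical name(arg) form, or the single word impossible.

key: running arc(left, 4) before straight(4) would end elsewhere — order is forced
begin: x=-3 y=2 heading=up
[1] after straight(4): x=-3 y=6 heading=up
[2] after arc(left, 4): x=-7 y=10 heading=left
[3] after arc(left, 4): x=-11 y=6 heading=down
uniquely the one of 216 3-step routes that fits.

straight(4), arc(left, 4), arc(left, 4)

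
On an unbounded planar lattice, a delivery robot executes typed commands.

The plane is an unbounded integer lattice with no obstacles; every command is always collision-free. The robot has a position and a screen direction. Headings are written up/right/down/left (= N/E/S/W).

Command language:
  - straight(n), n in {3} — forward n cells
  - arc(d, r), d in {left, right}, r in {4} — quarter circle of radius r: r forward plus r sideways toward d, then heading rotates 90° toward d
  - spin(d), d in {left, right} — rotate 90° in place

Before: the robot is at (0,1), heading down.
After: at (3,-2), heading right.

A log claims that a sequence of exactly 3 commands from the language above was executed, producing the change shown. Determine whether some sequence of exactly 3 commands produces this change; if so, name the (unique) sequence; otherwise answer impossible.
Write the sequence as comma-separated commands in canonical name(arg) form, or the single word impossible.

straight(3), spin(left), straight(3)

key: position moved to (3,-2) AND the heading swung to E — translation plus rotation needed
t0: at (0,1), heading down
[1] after straight(3): at (0,-2), heading down
[2] after spin(left): at (0,-2), heading right
[3] after straight(3): at (3,-2), heading right
uniquely the one of 125 3-step routes that fits.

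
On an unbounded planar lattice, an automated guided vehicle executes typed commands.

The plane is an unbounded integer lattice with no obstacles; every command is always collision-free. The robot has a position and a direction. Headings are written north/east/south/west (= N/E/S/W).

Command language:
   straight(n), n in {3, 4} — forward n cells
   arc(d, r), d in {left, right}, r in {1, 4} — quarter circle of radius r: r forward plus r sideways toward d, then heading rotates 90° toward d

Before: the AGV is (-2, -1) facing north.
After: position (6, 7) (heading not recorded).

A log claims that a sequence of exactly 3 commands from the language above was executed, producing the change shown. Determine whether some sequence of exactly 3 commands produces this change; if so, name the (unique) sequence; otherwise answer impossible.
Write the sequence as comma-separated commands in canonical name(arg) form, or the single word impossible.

straight(4), arc(right, 4), straight(4)

initial: (-2, -1) facing north
[1] after straight(4): (-2, 3) facing north
[2] after arc(right, 4): (2, 7) facing east
[3] after straight(4): (6, 7) facing east
no rival 3-sequence matches.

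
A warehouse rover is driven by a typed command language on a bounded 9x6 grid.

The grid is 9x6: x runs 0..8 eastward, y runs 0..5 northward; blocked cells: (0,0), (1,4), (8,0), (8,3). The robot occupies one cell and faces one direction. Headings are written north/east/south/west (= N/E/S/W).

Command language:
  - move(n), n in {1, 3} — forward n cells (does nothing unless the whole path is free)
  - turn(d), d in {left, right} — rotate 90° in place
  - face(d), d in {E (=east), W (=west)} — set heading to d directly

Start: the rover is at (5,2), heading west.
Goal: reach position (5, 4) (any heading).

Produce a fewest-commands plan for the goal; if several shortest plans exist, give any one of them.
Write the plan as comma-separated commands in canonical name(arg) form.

initial: at (5,2), heading west
step 1 (turn(right)): at (5,2), heading north
step 2 (move(1)): at (5,3), heading north
step 3 (move(1)): at (5,4), heading north
minimal: 3 command(s), checked below 3.

turn(right), move(1), move(1)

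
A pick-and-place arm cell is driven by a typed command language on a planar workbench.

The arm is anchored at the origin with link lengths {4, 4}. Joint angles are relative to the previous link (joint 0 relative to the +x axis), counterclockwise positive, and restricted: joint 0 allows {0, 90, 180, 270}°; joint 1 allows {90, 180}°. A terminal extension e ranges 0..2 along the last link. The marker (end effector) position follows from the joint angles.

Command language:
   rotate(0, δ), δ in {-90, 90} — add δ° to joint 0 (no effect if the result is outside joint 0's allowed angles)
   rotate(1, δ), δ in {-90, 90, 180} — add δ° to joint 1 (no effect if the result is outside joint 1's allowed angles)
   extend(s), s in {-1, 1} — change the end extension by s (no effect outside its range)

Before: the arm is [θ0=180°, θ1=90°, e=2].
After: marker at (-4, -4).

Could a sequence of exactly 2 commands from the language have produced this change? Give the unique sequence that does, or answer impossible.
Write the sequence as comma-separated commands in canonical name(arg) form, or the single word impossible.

extend(-1), extend(-1)

initial: [θ0=180°, θ1=90°, e=2]
[1] after extend(-1): [θ0=180°, θ1=90°, e=1]
[2] after extend(-1): [θ0=180°, θ1=90°, e=0]
all 49 alternatives checked — unique.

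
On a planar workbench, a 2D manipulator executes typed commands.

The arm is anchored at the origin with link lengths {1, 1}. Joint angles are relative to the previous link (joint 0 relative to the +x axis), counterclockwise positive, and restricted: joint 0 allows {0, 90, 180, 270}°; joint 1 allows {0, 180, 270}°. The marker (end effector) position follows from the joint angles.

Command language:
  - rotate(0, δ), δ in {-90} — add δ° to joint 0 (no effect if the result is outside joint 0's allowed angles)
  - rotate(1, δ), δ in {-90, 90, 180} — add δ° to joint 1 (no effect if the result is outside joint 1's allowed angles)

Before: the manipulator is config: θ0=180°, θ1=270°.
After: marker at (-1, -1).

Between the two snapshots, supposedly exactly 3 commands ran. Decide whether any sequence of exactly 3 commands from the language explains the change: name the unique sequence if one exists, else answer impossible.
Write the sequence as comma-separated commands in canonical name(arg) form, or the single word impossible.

start: config: θ0=180°, θ1=270°
t=1 rotate(0, -90) ⇒ config: θ0=90°, θ1=270°
t=2 rotate(0, -90) ⇒ config: θ0=0°, θ1=270°
t=3 rotate(0, -90) ⇒ config: θ0=270°, θ1=270°
no other 3-command option fits: unique.

rotate(0, -90), rotate(0, -90), rotate(0, -90)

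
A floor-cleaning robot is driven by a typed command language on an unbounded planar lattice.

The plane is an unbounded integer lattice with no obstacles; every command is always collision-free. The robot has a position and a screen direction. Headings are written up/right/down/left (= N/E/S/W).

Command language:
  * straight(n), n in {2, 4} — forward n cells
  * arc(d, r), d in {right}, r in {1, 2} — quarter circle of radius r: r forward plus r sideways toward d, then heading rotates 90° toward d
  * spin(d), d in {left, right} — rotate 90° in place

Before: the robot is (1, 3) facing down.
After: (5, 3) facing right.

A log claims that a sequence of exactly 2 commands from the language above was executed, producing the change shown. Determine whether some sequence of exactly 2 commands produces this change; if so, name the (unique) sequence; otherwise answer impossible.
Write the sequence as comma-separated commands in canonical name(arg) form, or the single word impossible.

spin(left), straight(4)

key: running straight(4) before spin(left) would end elsewhere — order is forced
t0: (1, 3) facing down
[1] after spin(left): (1, 3) facing right
[2] after straight(4): (5, 3) facing right
uniquely the one of 36 2-step routes that fits.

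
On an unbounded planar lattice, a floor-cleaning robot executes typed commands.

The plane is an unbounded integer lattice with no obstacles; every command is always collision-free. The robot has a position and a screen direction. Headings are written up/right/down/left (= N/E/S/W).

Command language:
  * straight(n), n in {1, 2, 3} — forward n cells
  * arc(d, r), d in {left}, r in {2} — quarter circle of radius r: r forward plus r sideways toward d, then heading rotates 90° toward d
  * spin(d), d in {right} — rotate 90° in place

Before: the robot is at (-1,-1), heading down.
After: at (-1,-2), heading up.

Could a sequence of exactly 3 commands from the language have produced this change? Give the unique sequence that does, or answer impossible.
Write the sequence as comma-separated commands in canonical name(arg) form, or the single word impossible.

straight(1), spin(right), spin(right)

key: cell and facing (now N) both changed — the 3 commands mix motion and turning
start: at (-1,-1), heading down
[1] after straight(1): at (-1,-2), heading down
[2] after spin(right): at (-1,-2), heading left
[3] after spin(right): at (-1,-2), heading up
no rival 3-sequence matches.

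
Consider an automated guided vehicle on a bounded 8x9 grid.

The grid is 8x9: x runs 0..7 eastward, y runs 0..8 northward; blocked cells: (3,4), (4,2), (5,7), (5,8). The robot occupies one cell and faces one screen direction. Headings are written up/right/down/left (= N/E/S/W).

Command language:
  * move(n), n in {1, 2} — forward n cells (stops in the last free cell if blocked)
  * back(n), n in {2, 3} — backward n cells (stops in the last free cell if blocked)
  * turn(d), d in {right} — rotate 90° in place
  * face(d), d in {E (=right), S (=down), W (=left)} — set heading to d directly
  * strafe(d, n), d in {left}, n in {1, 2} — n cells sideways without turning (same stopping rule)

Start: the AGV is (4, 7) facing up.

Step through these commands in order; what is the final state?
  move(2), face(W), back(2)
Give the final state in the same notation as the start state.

(4, 8) facing left

initial: (4, 7) facing up
step 1 (move(2)): (4, 8) facing up
step 2 (face(W)): (4, 8) facing left
step 3 (back(2)): (4, 8) facing left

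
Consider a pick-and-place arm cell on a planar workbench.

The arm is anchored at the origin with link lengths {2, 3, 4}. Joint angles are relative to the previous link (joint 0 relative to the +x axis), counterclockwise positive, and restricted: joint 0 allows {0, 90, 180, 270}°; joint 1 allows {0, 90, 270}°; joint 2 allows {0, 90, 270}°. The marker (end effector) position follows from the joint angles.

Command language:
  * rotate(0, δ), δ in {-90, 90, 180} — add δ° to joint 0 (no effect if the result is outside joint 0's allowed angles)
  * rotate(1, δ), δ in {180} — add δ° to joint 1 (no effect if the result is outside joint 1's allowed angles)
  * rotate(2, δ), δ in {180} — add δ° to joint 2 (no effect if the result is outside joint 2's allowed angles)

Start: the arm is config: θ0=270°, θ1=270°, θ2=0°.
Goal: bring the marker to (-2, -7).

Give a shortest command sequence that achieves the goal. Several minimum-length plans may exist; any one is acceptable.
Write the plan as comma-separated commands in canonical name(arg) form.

rotate(0, -90), rotate(1, 180)

begin: config: θ0=270°, θ1=270°, θ2=0°
[1] after rotate(0, -90): config: θ0=180°, θ1=270°, θ2=0°
[2] after rotate(1, 180): config: θ0=180°, θ1=90°, θ2=0°
nothing shorter than 2 reaches the goal.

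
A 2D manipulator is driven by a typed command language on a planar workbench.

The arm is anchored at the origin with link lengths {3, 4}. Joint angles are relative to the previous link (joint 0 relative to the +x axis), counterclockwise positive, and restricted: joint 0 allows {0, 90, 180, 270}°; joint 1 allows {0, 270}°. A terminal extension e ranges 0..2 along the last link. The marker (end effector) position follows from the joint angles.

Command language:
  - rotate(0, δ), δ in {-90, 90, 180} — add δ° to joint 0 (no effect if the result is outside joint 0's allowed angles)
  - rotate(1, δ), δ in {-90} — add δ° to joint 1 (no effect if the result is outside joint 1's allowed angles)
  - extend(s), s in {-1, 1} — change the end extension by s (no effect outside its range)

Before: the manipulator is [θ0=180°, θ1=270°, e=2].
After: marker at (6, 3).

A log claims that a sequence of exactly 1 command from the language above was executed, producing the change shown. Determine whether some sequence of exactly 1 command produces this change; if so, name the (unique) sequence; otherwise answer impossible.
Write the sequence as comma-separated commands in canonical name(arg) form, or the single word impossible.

begin: [θ0=180°, θ1=270°, e=2]
[1] after rotate(0, -90): [θ0=90°, θ1=270°, e=2]
no other 1-command option fits: unique.

rotate(0, -90)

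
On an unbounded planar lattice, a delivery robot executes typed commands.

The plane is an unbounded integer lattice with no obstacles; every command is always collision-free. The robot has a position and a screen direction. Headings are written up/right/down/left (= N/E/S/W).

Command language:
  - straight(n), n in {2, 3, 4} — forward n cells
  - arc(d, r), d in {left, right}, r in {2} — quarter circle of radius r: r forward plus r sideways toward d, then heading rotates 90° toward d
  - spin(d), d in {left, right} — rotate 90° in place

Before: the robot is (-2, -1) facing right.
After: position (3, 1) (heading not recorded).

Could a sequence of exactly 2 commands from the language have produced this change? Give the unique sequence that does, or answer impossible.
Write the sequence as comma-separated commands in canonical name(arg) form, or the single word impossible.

straight(3), arc(left, 2)

key: order matters: swapping straight(3) and arc(left, 2) lands elsewhere
from: (-2, -1) facing right
step 1 (straight(3)): (1, -1) facing right
step 2 (arc(left, 2)): (3, 1) facing up
uniquely the one of 49 2-step routes that fits.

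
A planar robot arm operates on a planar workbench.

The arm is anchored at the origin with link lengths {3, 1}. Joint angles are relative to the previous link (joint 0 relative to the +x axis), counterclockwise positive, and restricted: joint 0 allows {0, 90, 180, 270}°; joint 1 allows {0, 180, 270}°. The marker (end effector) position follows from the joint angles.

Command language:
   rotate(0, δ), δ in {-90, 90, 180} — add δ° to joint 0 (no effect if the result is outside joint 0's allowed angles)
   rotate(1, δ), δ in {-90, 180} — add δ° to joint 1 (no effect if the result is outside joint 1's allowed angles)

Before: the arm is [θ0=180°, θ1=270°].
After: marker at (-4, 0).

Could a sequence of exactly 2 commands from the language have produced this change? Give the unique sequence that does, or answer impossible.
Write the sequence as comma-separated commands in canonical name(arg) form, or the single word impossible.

key: running rotate(1, 180) before rotate(1, -90) would end elsewhere — order is forced
begin: [θ0=180°, θ1=270°]
step 1 (rotate(1, -90)): [θ0=180°, θ1=180°]
step 2 (rotate(1, 180)): [θ0=180°, θ1=0°]
uniquely the one of 25 2-step routes that fits.

rotate(1, -90), rotate(1, 180)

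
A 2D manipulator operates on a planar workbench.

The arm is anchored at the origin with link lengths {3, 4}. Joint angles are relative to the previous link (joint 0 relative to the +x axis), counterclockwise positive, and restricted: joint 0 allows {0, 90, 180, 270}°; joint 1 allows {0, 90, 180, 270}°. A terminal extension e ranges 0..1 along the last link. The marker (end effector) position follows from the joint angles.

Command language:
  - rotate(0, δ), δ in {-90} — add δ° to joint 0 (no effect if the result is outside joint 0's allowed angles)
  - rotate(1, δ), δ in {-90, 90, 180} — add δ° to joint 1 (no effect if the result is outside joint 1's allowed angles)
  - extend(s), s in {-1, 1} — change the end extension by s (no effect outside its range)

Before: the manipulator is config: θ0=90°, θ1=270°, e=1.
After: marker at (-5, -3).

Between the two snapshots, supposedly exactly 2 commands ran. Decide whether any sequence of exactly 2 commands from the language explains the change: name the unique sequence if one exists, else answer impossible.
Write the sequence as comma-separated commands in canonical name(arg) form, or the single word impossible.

rotate(0, -90), rotate(0, -90)

from: config: θ0=90°, θ1=270°, e=1
step 1 (rotate(0, -90)): config: θ0=0°, θ1=270°, e=1
step 2 (rotate(0, -90)): config: θ0=270°, θ1=270°, e=1
uniquely the one of 36 2-step routes that fits.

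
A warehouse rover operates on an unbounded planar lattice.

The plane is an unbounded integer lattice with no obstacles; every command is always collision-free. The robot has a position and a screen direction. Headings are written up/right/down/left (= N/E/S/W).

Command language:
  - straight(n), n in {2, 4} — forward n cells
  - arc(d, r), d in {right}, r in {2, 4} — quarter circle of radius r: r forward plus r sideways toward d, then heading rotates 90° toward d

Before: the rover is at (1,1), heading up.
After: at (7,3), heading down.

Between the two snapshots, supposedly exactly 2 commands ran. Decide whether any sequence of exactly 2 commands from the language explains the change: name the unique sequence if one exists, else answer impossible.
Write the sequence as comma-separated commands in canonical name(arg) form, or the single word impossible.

arc(right, 4), arc(right, 2)

key: order matters: swapping arc(right, 4) and arc(right, 2) lands elsewhere
t0: at (1,1), heading up
1. arc(right, 4) → at (5,5), heading right
2. arc(right, 2) → at (7,3), heading down
uniquely the one of 16 2-step routes that fits.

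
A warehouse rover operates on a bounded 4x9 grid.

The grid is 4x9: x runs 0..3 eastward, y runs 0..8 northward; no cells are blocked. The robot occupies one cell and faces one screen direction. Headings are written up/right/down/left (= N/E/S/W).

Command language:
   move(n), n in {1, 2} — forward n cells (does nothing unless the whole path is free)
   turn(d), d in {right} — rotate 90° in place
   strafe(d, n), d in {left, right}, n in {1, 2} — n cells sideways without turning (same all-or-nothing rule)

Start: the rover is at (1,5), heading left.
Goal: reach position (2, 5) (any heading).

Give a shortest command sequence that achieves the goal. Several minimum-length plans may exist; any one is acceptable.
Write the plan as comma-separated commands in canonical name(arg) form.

turn(right), strafe(right, 1)

from: at (1,5), heading left
t=1 turn(right) ⇒ at (1,5), heading up
t=2 strafe(right, 1) ⇒ at (2,5), heading up
shorter routes all fall short; 2 is best.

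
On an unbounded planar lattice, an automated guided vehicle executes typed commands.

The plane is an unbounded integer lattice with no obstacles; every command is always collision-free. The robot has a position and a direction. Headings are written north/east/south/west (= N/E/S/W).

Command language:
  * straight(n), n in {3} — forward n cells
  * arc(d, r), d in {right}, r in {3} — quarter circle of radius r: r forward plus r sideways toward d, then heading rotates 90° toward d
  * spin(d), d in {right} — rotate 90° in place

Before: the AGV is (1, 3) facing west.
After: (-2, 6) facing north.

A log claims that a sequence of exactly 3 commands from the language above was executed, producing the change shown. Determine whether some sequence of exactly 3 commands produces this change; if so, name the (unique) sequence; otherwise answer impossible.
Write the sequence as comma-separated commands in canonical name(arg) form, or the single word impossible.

straight(3), spin(right), straight(3)

key: position moved to (-2,6) AND the heading swung to N — translation plus rotation needed
initial: (1, 3) facing west
t=1 straight(3) ⇒ (-2, 3) facing west
t=2 spin(right) ⇒ (-2, 3) facing north
t=3 straight(3) ⇒ (-2, 6) facing north
uniquely the one of 27 3-step routes that fits.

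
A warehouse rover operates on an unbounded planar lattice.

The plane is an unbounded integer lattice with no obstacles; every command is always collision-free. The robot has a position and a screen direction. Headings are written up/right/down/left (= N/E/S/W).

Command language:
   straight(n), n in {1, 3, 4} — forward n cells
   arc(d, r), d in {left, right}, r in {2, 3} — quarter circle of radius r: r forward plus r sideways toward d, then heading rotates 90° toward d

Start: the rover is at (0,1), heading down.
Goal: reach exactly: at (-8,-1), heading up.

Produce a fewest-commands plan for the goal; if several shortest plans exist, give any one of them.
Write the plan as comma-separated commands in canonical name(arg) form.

straight(3), arc(right, 2), straight(3), arc(right, 3)

from: at (0,1), heading down
[1] after straight(3): at (0,-2), heading down
[2] after arc(right, 2): at (-2,-4), heading left
[3] after straight(3): at (-5,-4), heading left
[4] after arc(right, 3): at (-8,-1), heading up
no 3-step plan works, so 4 is optimal.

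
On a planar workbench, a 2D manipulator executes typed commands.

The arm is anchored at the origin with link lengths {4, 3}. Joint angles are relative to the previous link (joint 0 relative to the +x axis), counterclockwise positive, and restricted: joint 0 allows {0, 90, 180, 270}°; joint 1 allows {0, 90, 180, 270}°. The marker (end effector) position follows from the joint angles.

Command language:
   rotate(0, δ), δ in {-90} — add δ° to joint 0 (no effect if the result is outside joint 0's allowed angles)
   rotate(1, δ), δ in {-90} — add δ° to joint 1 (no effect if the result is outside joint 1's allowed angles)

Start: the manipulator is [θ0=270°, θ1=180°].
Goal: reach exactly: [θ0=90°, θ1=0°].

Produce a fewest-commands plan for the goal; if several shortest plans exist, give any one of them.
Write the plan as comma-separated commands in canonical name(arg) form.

from: [θ0=270°, θ1=180°]
step 1 (rotate(1, -90)): [θ0=270°, θ1=90°]
step 2 (rotate(1, -90)): [θ0=270°, θ1=0°]
step 3 (rotate(0, -90)): [θ0=180°, θ1=0°]
step 4 (rotate(0, -90)): [θ0=90°, θ1=0°]
minimal: 4 command(s), checked below 4.

rotate(1, -90), rotate(1, -90), rotate(0, -90), rotate(0, -90)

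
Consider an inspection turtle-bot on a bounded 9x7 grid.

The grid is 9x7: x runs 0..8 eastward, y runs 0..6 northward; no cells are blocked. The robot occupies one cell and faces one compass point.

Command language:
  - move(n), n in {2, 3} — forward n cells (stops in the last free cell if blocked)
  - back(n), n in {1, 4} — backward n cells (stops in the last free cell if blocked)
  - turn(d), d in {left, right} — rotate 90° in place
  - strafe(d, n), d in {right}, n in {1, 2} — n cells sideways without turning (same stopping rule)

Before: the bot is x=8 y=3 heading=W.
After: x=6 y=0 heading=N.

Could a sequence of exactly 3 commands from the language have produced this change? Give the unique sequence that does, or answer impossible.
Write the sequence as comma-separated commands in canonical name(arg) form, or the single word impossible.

move(2), turn(right), back(4)

key: running back(4) before move(2) would end elsewhere — order is forced
begin: x=8 y=3 heading=W
[1] after move(2): x=6 y=3 heading=W
[2] after turn(right): x=6 y=3 heading=N
[3] after back(4): x=6 y=0 heading=N
no rival 3-sequence matches.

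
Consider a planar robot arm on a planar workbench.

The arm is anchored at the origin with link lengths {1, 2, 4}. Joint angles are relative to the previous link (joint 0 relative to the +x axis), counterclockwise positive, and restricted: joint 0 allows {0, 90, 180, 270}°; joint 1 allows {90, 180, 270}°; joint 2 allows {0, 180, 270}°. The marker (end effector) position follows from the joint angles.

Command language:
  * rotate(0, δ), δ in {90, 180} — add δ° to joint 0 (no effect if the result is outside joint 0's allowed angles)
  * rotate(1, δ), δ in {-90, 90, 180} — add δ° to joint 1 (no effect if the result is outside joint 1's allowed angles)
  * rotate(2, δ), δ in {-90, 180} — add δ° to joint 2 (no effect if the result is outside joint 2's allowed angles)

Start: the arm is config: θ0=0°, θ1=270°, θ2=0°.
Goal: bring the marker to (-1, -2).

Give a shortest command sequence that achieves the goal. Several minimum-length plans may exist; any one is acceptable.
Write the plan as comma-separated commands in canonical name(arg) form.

t0: config: θ0=0°, θ1=270°, θ2=0°
t=1 rotate(2, 180) ⇒ config: θ0=0°, θ1=270°, θ2=180°
t=2 rotate(0, 180) ⇒ config: θ0=180°, θ1=270°, θ2=180°
minimal: 2 command(s), checked below 2.

rotate(2, 180), rotate(0, 180)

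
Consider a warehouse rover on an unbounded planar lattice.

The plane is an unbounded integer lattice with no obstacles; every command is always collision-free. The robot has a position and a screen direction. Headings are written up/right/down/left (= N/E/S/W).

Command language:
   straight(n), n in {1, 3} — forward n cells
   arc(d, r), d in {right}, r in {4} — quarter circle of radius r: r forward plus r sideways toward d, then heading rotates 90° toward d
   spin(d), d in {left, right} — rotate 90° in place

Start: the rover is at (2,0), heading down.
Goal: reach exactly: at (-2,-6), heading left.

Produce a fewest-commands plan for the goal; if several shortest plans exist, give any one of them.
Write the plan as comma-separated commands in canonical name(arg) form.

initial: at (2,0), heading down
[1] after straight(1): at (2,-1), heading down
[2] after straight(1): at (2,-2), heading down
[3] after arc(right, 4): at (-2,-6), heading left
minimal: 3 command(s), checked below 3.

straight(1), straight(1), arc(right, 4)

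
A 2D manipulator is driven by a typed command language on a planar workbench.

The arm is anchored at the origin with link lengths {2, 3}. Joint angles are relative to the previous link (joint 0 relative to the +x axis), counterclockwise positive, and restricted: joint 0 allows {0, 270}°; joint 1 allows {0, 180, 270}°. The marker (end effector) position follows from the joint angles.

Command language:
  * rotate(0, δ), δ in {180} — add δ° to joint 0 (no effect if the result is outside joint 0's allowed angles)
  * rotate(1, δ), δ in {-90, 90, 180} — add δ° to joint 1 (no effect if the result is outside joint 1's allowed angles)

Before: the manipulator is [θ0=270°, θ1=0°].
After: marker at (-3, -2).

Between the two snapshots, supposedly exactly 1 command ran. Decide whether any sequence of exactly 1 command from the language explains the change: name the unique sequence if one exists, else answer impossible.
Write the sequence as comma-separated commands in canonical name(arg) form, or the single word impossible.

begin: [θ0=270°, θ1=0°]
1. rotate(1, -90) → [θ0=270°, θ1=270°]
uniquely the one of 4 1-step routes that fits.

rotate(1, -90)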